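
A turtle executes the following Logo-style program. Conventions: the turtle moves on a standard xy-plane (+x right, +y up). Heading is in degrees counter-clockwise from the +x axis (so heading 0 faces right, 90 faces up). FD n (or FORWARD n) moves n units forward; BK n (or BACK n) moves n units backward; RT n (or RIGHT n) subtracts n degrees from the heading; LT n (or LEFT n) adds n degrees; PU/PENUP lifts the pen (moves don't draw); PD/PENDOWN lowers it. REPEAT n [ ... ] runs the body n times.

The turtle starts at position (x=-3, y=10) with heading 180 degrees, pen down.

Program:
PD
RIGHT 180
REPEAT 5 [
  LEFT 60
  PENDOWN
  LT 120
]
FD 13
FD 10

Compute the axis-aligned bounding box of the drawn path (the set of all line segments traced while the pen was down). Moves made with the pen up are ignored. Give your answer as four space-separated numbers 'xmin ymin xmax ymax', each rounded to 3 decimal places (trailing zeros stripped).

Executing turtle program step by step:
Start: pos=(-3,10), heading=180, pen down
PD: pen down
RT 180: heading 180 -> 0
REPEAT 5 [
  -- iteration 1/5 --
  LT 60: heading 0 -> 60
  PD: pen down
  LT 120: heading 60 -> 180
  -- iteration 2/5 --
  LT 60: heading 180 -> 240
  PD: pen down
  LT 120: heading 240 -> 0
  -- iteration 3/5 --
  LT 60: heading 0 -> 60
  PD: pen down
  LT 120: heading 60 -> 180
  -- iteration 4/5 --
  LT 60: heading 180 -> 240
  PD: pen down
  LT 120: heading 240 -> 0
  -- iteration 5/5 --
  LT 60: heading 0 -> 60
  PD: pen down
  LT 120: heading 60 -> 180
]
FD 13: (-3,10) -> (-16,10) [heading=180, draw]
FD 10: (-16,10) -> (-26,10) [heading=180, draw]
Final: pos=(-26,10), heading=180, 2 segment(s) drawn

Segment endpoints: x in {-26, -16, -3}, y in {10, 10, 10}
xmin=-26, ymin=10, xmax=-3, ymax=10

Answer: -26 10 -3 10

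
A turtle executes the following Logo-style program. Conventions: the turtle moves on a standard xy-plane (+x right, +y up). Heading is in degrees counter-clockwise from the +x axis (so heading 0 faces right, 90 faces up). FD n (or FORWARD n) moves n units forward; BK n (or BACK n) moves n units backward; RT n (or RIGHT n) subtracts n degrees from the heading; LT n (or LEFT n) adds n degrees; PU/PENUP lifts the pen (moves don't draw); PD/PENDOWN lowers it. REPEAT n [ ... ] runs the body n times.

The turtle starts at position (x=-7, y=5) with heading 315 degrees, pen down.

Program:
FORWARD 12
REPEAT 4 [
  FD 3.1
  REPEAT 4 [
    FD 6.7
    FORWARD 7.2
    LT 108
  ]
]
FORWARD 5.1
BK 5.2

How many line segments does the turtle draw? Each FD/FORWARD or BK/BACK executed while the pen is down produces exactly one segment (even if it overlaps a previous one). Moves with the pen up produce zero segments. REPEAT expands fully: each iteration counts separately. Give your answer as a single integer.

Executing turtle program step by step:
Start: pos=(-7,5), heading=315, pen down
FD 12: (-7,5) -> (1.485,-3.485) [heading=315, draw]
REPEAT 4 [
  -- iteration 1/4 --
  FD 3.1: (1.485,-3.485) -> (3.677,-5.677) [heading=315, draw]
  REPEAT 4 [
    -- iteration 1/4 --
    FD 6.7: (3.677,-5.677) -> (8.415,-10.415) [heading=315, draw]
    FD 7.2: (8.415,-10.415) -> (13.506,-15.506) [heading=315, draw]
    LT 108: heading 315 -> 63
    -- iteration 2/4 --
    FD 6.7: (13.506,-15.506) -> (16.548,-9.536) [heading=63, draw]
    FD 7.2: (16.548,-9.536) -> (19.817,-3.121) [heading=63, draw]
    LT 108: heading 63 -> 171
    -- iteration 3/4 --
    FD 6.7: (19.817,-3.121) -> (13.199,-2.073) [heading=171, draw]
    FD 7.2: (13.199,-2.073) -> (6.088,-0.947) [heading=171, draw]
    LT 108: heading 171 -> 279
    -- iteration 4/4 --
    FD 6.7: (6.088,-0.947) -> (7.136,-7.564) [heading=279, draw]
    FD 7.2: (7.136,-7.564) -> (8.262,-14.676) [heading=279, draw]
    LT 108: heading 279 -> 27
  ]
  -- iteration 2/4 --
  FD 3.1: (8.262,-14.676) -> (11.024,-13.268) [heading=27, draw]
  REPEAT 4 [
    -- iteration 1/4 --
    FD 6.7: (11.024,-13.268) -> (16.994,-10.226) [heading=27, draw]
    FD 7.2: (16.994,-10.226) -> (23.409,-6.958) [heading=27, draw]
    LT 108: heading 27 -> 135
    -- iteration 2/4 --
    FD 6.7: (23.409,-6.958) -> (18.672,-2.22) [heading=135, draw]
    FD 7.2: (18.672,-2.22) -> (13.58,2.871) [heading=135, draw]
    LT 108: heading 135 -> 243
    -- iteration 3/4 --
    FD 6.7: (13.58,2.871) -> (10.539,-3.099) [heading=243, draw]
    FD 7.2: (10.539,-3.099) -> (7.27,-9.514) [heading=243, draw]
    LT 108: heading 243 -> 351
    -- iteration 4/4 --
    FD 6.7: (7.27,-9.514) -> (13.888,-10.562) [heading=351, draw]
    FD 7.2: (13.888,-10.562) -> (20.999,-11.688) [heading=351, draw]
    LT 108: heading 351 -> 99
  ]
  -- iteration 3/4 --
  FD 3.1: (20.999,-11.688) -> (20.514,-8.627) [heading=99, draw]
  REPEAT 4 [
    -- iteration 1/4 --
    FD 6.7: (20.514,-8.627) -> (19.466,-2.009) [heading=99, draw]
    FD 7.2: (19.466,-2.009) -> (18.339,5.102) [heading=99, draw]
    LT 108: heading 99 -> 207
    -- iteration 2/4 --
    FD 6.7: (18.339,5.102) -> (12.37,2.061) [heading=207, draw]
    FD 7.2: (12.37,2.061) -> (5.954,-1.208) [heading=207, draw]
    LT 108: heading 207 -> 315
    -- iteration 3/4 --
    FD 6.7: (5.954,-1.208) -> (10.692,-5.946) [heading=315, draw]
    FD 7.2: (10.692,-5.946) -> (15.783,-11.037) [heading=315, draw]
    LT 108: heading 315 -> 63
    -- iteration 4/4 --
    FD 6.7: (15.783,-11.037) -> (18.825,-5.067) [heading=63, draw]
    FD 7.2: (18.825,-5.067) -> (22.094,1.348) [heading=63, draw]
    LT 108: heading 63 -> 171
  ]
  -- iteration 4/4 --
  FD 3.1: (22.094,1.348) -> (19.032,1.833) [heading=171, draw]
  REPEAT 4 [
    -- iteration 1/4 --
    FD 6.7: (19.032,1.833) -> (12.414,2.881) [heading=171, draw]
    FD 7.2: (12.414,2.881) -> (5.303,4.007) [heading=171, draw]
    LT 108: heading 171 -> 279
    -- iteration 2/4 --
    FD 6.7: (5.303,4.007) -> (6.351,-2.61) [heading=279, draw]
    FD 7.2: (6.351,-2.61) -> (7.477,-9.721) [heading=279, draw]
    LT 108: heading 279 -> 27
    -- iteration 3/4 --
    FD 6.7: (7.477,-9.721) -> (13.447,-6.68) [heading=27, draw]
    FD 7.2: (13.447,-6.68) -> (19.862,-3.411) [heading=27, draw]
    LT 108: heading 27 -> 135
    -- iteration 4/4 --
    FD 6.7: (19.862,-3.411) -> (15.125,1.327) [heading=135, draw]
    FD 7.2: (15.125,1.327) -> (10.034,6.418) [heading=135, draw]
    LT 108: heading 135 -> 243
  ]
]
FD 5.1: (10.034,6.418) -> (7.718,1.874) [heading=243, draw]
BK 5.2: (7.718,1.874) -> (10.079,6.507) [heading=243, draw]
Final: pos=(10.079,6.507), heading=243, 39 segment(s) drawn
Segments drawn: 39

Answer: 39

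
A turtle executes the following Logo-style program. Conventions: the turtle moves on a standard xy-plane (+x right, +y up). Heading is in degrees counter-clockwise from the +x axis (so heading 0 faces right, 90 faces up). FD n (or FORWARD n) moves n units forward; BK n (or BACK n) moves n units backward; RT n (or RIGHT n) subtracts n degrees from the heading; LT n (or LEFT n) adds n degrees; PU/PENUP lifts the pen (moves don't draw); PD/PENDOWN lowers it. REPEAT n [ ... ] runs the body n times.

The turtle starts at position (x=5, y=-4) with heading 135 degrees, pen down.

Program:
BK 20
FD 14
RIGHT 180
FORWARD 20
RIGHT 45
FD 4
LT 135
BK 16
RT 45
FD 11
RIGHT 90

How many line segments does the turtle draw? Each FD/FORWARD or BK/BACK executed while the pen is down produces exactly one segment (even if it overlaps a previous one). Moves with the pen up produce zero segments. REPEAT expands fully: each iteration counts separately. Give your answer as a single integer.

Answer: 6

Derivation:
Executing turtle program step by step:
Start: pos=(5,-4), heading=135, pen down
BK 20: (5,-4) -> (19.142,-18.142) [heading=135, draw]
FD 14: (19.142,-18.142) -> (9.243,-8.243) [heading=135, draw]
RT 180: heading 135 -> 315
FD 20: (9.243,-8.243) -> (23.385,-22.385) [heading=315, draw]
RT 45: heading 315 -> 270
FD 4: (23.385,-22.385) -> (23.385,-26.385) [heading=270, draw]
LT 135: heading 270 -> 45
BK 16: (23.385,-26.385) -> (12.071,-37.698) [heading=45, draw]
RT 45: heading 45 -> 0
FD 11: (12.071,-37.698) -> (23.071,-37.698) [heading=0, draw]
RT 90: heading 0 -> 270
Final: pos=(23.071,-37.698), heading=270, 6 segment(s) drawn
Segments drawn: 6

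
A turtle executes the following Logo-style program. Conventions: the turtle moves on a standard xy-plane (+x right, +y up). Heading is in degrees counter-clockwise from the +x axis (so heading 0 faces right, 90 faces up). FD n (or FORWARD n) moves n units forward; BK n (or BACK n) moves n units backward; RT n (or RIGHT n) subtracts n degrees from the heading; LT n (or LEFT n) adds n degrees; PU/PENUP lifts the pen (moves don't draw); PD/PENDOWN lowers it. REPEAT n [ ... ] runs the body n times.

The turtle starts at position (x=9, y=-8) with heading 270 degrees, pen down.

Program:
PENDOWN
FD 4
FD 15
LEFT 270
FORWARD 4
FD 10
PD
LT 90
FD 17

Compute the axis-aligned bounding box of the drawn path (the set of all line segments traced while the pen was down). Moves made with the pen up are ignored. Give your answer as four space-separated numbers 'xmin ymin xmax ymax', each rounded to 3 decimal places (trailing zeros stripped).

Answer: -5 -44 9 -8

Derivation:
Executing turtle program step by step:
Start: pos=(9,-8), heading=270, pen down
PD: pen down
FD 4: (9,-8) -> (9,-12) [heading=270, draw]
FD 15: (9,-12) -> (9,-27) [heading=270, draw]
LT 270: heading 270 -> 180
FD 4: (9,-27) -> (5,-27) [heading=180, draw]
FD 10: (5,-27) -> (-5,-27) [heading=180, draw]
PD: pen down
LT 90: heading 180 -> 270
FD 17: (-5,-27) -> (-5,-44) [heading=270, draw]
Final: pos=(-5,-44), heading=270, 5 segment(s) drawn

Segment endpoints: x in {-5, -5, 5, 9, 9}, y in {-44, -27, -27, -12, -8}
xmin=-5, ymin=-44, xmax=9, ymax=-8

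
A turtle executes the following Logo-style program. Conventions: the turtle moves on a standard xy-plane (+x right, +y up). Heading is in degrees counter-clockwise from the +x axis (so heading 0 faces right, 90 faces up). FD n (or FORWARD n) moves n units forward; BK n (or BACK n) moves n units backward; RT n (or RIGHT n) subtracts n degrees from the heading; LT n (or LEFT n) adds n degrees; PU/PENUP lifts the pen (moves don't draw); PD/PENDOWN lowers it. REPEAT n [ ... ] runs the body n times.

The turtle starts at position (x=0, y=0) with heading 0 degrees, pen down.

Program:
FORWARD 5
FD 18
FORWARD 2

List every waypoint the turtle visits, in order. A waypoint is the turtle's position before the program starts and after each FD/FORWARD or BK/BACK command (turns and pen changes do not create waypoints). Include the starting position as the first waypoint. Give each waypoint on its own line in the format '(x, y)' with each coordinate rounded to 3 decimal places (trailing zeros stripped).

Executing turtle program step by step:
Start: pos=(0,0), heading=0, pen down
FD 5: (0,0) -> (5,0) [heading=0, draw]
FD 18: (5,0) -> (23,0) [heading=0, draw]
FD 2: (23,0) -> (25,0) [heading=0, draw]
Final: pos=(25,0), heading=0, 3 segment(s) drawn
Waypoints (4 total):
(0, 0)
(5, 0)
(23, 0)
(25, 0)

Answer: (0, 0)
(5, 0)
(23, 0)
(25, 0)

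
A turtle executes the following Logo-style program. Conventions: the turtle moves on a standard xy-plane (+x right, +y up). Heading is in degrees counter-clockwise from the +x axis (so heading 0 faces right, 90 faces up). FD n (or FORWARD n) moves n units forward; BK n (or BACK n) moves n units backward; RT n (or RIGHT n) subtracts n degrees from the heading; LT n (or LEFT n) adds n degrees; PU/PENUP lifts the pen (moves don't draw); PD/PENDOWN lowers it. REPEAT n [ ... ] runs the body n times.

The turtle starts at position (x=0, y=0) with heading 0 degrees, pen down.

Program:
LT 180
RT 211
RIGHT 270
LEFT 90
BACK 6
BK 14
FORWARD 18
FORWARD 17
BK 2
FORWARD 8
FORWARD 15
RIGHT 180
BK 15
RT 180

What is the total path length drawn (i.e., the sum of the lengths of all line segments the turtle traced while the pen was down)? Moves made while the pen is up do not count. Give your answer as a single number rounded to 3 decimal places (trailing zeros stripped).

Executing turtle program step by step:
Start: pos=(0,0), heading=0, pen down
LT 180: heading 0 -> 180
RT 211: heading 180 -> 329
RT 270: heading 329 -> 59
LT 90: heading 59 -> 149
BK 6: (0,0) -> (5.143,-3.09) [heading=149, draw]
BK 14: (5.143,-3.09) -> (17.143,-10.301) [heading=149, draw]
FD 18: (17.143,-10.301) -> (1.714,-1.03) [heading=149, draw]
FD 17: (1.714,-1.03) -> (-12.858,7.726) [heading=149, draw]
BK 2: (-12.858,7.726) -> (-11.143,6.695) [heading=149, draw]
FD 8: (-11.143,6.695) -> (-18.001,10.816) [heading=149, draw]
FD 15: (-18.001,10.816) -> (-30.858,18.541) [heading=149, draw]
RT 180: heading 149 -> 329
BK 15: (-30.858,18.541) -> (-43.716,26.267) [heading=329, draw]
RT 180: heading 329 -> 149
Final: pos=(-43.716,26.267), heading=149, 8 segment(s) drawn

Segment lengths:
  seg 1: (0,0) -> (5.143,-3.09), length = 6
  seg 2: (5.143,-3.09) -> (17.143,-10.301), length = 14
  seg 3: (17.143,-10.301) -> (1.714,-1.03), length = 18
  seg 4: (1.714,-1.03) -> (-12.858,7.726), length = 17
  seg 5: (-12.858,7.726) -> (-11.143,6.695), length = 2
  seg 6: (-11.143,6.695) -> (-18.001,10.816), length = 8
  seg 7: (-18.001,10.816) -> (-30.858,18.541), length = 15
  seg 8: (-30.858,18.541) -> (-43.716,26.267), length = 15
Total = 95

Answer: 95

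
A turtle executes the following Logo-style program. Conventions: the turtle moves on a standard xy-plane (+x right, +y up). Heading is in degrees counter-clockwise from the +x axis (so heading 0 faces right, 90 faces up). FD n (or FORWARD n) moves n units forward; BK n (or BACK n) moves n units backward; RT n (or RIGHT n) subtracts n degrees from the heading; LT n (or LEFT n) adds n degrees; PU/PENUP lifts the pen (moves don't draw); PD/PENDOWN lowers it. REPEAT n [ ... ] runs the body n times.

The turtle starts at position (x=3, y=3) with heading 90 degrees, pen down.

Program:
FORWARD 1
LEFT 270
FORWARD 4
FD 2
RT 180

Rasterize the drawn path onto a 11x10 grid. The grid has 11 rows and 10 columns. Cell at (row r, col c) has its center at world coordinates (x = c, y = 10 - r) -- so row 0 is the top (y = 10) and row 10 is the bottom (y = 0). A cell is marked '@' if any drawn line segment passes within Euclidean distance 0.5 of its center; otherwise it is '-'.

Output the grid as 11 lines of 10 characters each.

Segment 0: (3,3) -> (3,4)
Segment 1: (3,4) -> (7,4)
Segment 2: (7,4) -> (9,4)

Answer: ----------
----------
----------
----------
----------
----------
---@@@@@@@
---@------
----------
----------
----------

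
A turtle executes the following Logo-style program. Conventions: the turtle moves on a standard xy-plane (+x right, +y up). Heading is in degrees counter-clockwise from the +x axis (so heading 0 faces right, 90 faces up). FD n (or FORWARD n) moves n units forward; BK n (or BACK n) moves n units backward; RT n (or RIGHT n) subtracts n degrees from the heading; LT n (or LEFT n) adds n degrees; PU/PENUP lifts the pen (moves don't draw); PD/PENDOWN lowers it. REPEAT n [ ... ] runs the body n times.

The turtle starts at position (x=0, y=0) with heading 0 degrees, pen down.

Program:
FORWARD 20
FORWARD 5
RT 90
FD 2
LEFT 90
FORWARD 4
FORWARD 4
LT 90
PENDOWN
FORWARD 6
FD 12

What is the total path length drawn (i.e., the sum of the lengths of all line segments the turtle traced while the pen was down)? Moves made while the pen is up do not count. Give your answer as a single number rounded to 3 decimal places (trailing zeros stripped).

Answer: 53

Derivation:
Executing turtle program step by step:
Start: pos=(0,0), heading=0, pen down
FD 20: (0,0) -> (20,0) [heading=0, draw]
FD 5: (20,0) -> (25,0) [heading=0, draw]
RT 90: heading 0 -> 270
FD 2: (25,0) -> (25,-2) [heading=270, draw]
LT 90: heading 270 -> 0
FD 4: (25,-2) -> (29,-2) [heading=0, draw]
FD 4: (29,-2) -> (33,-2) [heading=0, draw]
LT 90: heading 0 -> 90
PD: pen down
FD 6: (33,-2) -> (33,4) [heading=90, draw]
FD 12: (33,4) -> (33,16) [heading=90, draw]
Final: pos=(33,16), heading=90, 7 segment(s) drawn

Segment lengths:
  seg 1: (0,0) -> (20,0), length = 20
  seg 2: (20,0) -> (25,0), length = 5
  seg 3: (25,0) -> (25,-2), length = 2
  seg 4: (25,-2) -> (29,-2), length = 4
  seg 5: (29,-2) -> (33,-2), length = 4
  seg 6: (33,-2) -> (33,4), length = 6
  seg 7: (33,4) -> (33,16), length = 12
Total = 53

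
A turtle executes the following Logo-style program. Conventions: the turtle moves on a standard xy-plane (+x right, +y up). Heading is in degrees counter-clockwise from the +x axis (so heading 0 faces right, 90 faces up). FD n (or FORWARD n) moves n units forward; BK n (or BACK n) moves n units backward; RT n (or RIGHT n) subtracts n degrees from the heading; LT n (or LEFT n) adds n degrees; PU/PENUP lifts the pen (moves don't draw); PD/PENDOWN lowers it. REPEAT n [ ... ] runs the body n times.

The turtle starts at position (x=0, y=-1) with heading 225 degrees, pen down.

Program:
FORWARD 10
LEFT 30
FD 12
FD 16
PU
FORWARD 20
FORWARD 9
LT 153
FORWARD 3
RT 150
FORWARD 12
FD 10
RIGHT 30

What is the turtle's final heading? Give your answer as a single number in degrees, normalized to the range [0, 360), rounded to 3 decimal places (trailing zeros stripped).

Answer: 228

Derivation:
Executing turtle program step by step:
Start: pos=(0,-1), heading=225, pen down
FD 10: (0,-1) -> (-7.071,-8.071) [heading=225, draw]
LT 30: heading 225 -> 255
FD 12: (-7.071,-8.071) -> (-10.177,-19.662) [heading=255, draw]
FD 16: (-10.177,-19.662) -> (-14.318,-35.117) [heading=255, draw]
PU: pen up
FD 20: (-14.318,-35.117) -> (-19.494,-54.436) [heading=255, move]
FD 9: (-19.494,-54.436) -> (-21.824,-63.129) [heading=255, move]
LT 153: heading 255 -> 48
FD 3: (-21.824,-63.129) -> (-19.816,-60.899) [heading=48, move]
RT 150: heading 48 -> 258
FD 12: (-19.816,-60.899) -> (-22.311,-72.637) [heading=258, move]
FD 10: (-22.311,-72.637) -> (-24.39,-82.419) [heading=258, move]
RT 30: heading 258 -> 228
Final: pos=(-24.39,-82.419), heading=228, 3 segment(s) drawn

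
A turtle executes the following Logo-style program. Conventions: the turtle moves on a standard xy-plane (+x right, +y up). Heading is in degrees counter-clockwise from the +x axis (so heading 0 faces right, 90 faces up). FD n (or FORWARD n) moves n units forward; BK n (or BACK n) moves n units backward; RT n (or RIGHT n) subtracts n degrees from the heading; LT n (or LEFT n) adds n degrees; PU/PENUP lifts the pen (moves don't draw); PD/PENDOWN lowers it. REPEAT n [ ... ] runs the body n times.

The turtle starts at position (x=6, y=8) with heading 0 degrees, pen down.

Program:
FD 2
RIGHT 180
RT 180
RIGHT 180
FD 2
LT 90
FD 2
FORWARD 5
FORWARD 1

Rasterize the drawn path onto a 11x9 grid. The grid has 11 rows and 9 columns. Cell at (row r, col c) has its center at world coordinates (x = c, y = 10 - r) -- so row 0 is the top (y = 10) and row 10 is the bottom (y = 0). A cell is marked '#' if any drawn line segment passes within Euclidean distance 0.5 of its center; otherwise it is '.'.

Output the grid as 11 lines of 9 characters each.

Segment 0: (6,8) -> (8,8)
Segment 1: (8,8) -> (6,8)
Segment 2: (6,8) -> (6,6)
Segment 3: (6,6) -> (6,1)
Segment 4: (6,1) -> (6,-0)

Answer: .........
.........
......###
......#..
......#..
......#..
......#..
......#..
......#..
......#..
......#..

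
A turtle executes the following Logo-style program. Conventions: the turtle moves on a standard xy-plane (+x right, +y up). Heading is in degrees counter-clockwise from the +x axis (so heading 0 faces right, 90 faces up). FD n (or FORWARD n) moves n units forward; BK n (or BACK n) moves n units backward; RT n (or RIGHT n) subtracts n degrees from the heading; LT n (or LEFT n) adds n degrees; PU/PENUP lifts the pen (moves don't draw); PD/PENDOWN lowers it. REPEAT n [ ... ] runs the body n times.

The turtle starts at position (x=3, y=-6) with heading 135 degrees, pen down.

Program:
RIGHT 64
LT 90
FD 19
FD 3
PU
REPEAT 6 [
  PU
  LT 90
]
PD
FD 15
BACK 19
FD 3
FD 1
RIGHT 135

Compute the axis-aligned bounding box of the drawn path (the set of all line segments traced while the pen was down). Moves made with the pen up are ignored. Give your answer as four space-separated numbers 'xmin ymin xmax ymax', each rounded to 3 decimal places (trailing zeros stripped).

Answer: -21.583 -6 3 2.465

Derivation:
Executing turtle program step by step:
Start: pos=(3,-6), heading=135, pen down
RT 64: heading 135 -> 71
LT 90: heading 71 -> 161
FD 19: (3,-6) -> (-14.965,0.186) [heading=161, draw]
FD 3: (-14.965,0.186) -> (-17.801,1.162) [heading=161, draw]
PU: pen up
REPEAT 6 [
  -- iteration 1/6 --
  PU: pen up
  LT 90: heading 161 -> 251
  -- iteration 2/6 --
  PU: pen up
  LT 90: heading 251 -> 341
  -- iteration 3/6 --
  PU: pen up
  LT 90: heading 341 -> 71
  -- iteration 4/6 --
  PU: pen up
  LT 90: heading 71 -> 161
  -- iteration 5/6 --
  PU: pen up
  LT 90: heading 161 -> 251
  -- iteration 6/6 --
  PU: pen up
  LT 90: heading 251 -> 341
]
PD: pen down
FD 15: (-17.801,1.162) -> (-3.619,-3.721) [heading=341, draw]
BK 19: (-3.619,-3.721) -> (-21.583,2.465) [heading=341, draw]
FD 3: (-21.583,2.465) -> (-18.747,1.488) [heading=341, draw]
FD 1: (-18.747,1.488) -> (-17.801,1.162) [heading=341, draw]
RT 135: heading 341 -> 206
Final: pos=(-17.801,1.162), heading=206, 6 segment(s) drawn

Segment endpoints: x in {-21.583, -18.747, -17.801, -17.801, -14.965, -3.619, 3}, y in {-6, -3.721, 0.186, 1.162, 1.162, 1.488, 2.465}
xmin=-21.583, ymin=-6, xmax=3, ymax=2.465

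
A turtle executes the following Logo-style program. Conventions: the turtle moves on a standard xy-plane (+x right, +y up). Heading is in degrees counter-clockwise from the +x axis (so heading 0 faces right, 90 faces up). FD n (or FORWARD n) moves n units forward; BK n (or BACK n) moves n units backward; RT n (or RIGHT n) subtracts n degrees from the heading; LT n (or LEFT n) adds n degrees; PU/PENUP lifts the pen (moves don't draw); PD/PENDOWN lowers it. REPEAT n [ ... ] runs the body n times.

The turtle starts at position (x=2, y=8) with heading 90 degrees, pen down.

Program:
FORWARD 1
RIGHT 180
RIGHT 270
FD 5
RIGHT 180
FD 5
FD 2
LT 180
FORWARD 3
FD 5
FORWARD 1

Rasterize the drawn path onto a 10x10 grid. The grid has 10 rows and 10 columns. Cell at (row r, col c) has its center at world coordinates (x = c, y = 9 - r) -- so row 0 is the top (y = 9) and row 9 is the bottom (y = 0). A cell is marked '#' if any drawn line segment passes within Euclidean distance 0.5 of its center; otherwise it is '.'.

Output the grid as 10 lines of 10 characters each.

Answer: ##########
..#.......
..........
..........
..........
..........
..........
..........
..........
..........

Derivation:
Segment 0: (2,8) -> (2,9)
Segment 1: (2,9) -> (7,9)
Segment 2: (7,9) -> (2,9)
Segment 3: (2,9) -> (0,9)
Segment 4: (0,9) -> (3,9)
Segment 5: (3,9) -> (8,9)
Segment 6: (8,9) -> (9,9)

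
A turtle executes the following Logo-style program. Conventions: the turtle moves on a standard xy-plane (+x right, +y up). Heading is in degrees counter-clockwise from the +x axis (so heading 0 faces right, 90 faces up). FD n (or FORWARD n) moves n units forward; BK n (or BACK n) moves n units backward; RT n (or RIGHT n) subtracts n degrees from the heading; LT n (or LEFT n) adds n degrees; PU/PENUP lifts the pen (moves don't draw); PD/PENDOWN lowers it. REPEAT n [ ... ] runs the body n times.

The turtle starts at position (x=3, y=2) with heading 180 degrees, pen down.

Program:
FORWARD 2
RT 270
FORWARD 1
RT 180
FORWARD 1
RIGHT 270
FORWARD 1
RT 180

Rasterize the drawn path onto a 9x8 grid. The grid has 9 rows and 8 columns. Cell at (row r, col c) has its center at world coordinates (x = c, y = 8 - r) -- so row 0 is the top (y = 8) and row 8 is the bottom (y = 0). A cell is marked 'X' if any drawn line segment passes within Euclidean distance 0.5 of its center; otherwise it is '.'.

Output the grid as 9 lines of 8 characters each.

Segment 0: (3,2) -> (1,2)
Segment 1: (1,2) -> (1,1)
Segment 2: (1,1) -> (1,2)
Segment 3: (1,2) -> (-0,2)

Answer: ........
........
........
........
........
........
XXXX....
.X......
........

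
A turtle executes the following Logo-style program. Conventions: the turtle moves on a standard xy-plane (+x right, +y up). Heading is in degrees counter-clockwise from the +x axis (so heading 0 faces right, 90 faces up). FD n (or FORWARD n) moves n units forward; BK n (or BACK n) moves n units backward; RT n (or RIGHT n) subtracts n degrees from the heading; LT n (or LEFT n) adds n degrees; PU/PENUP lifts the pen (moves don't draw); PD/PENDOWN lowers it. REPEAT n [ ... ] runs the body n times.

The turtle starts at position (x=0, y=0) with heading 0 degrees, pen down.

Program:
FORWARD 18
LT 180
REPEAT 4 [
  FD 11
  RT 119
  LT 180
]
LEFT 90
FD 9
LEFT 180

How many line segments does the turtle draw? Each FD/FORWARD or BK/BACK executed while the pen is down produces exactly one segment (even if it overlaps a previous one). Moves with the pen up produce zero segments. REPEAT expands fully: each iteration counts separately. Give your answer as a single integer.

Executing turtle program step by step:
Start: pos=(0,0), heading=0, pen down
FD 18: (0,0) -> (18,0) [heading=0, draw]
LT 180: heading 0 -> 180
REPEAT 4 [
  -- iteration 1/4 --
  FD 11: (18,0) -> (7,0) [heading=180, draw]
  RT 119: heading 180 -> 61
  LT 180: heading 61 -> 241
  -- iteration 2/4 --
  FD 11: (7,0) -> (1.667,-9.621) [heading=241, draw]
  RT 119: heading 241 -> 122
  LT 180: heading 122 -> 302
  -- iteration 3/4 --
  FD 11: (1.667,-9.621) -> (7.496,-18.949) [heading=302, draw]
  RT 119: heading 302 -> 183
  LT 180: heading 183 -> 3
  -- iteration 4/4 --
  FD 11: (7.496,-18.949) -> (18.481,-18.374) [heading=3, draw]
  RT 119: heading 3 -> 244
  LT 180: heading 244 -> 64
]
LT 90: heading 64 -> 154
FD 9: (18.481,-18.374) -> (10.392,-14.428) [heading=154, draw]
LT 180: heading 154 -> 334
Final: pos=(10.392,-14.428), heading=334, 6 segment(s) drawn
Segments drawn: 6

Answer: 6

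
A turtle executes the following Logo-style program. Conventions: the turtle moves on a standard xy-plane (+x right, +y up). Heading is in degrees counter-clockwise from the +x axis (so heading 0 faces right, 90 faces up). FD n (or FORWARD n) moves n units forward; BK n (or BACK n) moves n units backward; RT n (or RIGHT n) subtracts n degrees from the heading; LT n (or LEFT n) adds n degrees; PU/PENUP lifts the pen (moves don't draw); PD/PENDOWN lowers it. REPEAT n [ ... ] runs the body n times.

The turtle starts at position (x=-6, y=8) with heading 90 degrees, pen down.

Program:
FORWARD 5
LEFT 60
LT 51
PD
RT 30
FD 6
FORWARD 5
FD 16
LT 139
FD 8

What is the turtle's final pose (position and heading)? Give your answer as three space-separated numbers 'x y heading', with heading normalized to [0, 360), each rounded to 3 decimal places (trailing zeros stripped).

Executing turtle program step by step:
Start: pos=(-6,8), heading=90, pen down
FD 5: (-6,8) -> (-6,13) [heading=90, draw]
LT 60: heading 90 -> 150
LT 51: heading 150 -> 201
PD: pen down
RT 30: heading 201 -> 171
FD 6: (-6,13) -> (-11.926,13.939) [heading=171, draw]
FD 5: (-11.926,13.939) -> (-16.865,14.721) [heading=171, draw]
FD 16: (-16.865,14.721) -> (-32.668,17.224) [heading=171, draw]
LT 139: heading 171 -> 310
FD 8: (-32.668,17.224) -> (-27.525,11.095) [heading=310, draw]
Final: pos=(-27.525,11.095), heading=310, 5 segment(s) drawn

Answer: -27.525 11.095 310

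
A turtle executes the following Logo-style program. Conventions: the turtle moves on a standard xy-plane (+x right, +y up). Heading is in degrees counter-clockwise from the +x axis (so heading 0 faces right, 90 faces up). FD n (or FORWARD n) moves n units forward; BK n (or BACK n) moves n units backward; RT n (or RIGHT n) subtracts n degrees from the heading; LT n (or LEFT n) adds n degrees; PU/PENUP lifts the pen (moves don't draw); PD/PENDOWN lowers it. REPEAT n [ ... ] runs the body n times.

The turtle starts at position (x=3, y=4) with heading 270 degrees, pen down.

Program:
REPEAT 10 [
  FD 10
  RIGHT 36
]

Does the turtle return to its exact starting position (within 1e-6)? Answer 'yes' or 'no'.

Answer: yes

Derivation:
Executing turtle program step by step:
Start: pos=(3,4), heading=270, pen down
REPEAT 10 [
  -- iteration 1/10 --
  FD 10: (3,4) -> (3,-6) [heading=270, draw]
  RT 36: heading 270 -> 234
  -- iteration 2/10 --
  FD 10: (3,-6) -> (-2.878,-14.09) [heading=234, draw]
  RT 36: heading 234 -> 198
  -- iteration 3/10 --
  FD 10: (-2.878,-14.09) -> (-12.388,-17.18) [heading=198, draw]
  RT 36: heading 198 -> 162
  -- iteration 4/10 --
  FD 10: (-12.388,-17.18) -> (-21.899,-14.09) [heading=162, draw]
  RT 36: heading 162 -> 126
  -- iteration 5/10 --
  FD 10: (-21.899,-14.09) -> (-27.777,-6) [heading=126, draw]
  RT 36: heading 126 -> 90
  -- iteration 6/10 --
  FD 10: (-27.777,-6) -> (-27.777,4) [heading=90, draw]
  RT 36: heading 90 -> 54
  -- iteration 7/10 --
  FD 10: (-27.777,4) -> (-21.899,12.09) [heading=54, draw]
  RT 36: heading 54 -> 18
  -- iteration 8/10 --
  FD 10: (-21.899,12.09) -> (-12.388,15.18) [heading=18, draw]
  RT 36: heading 18 -> 342
  -- iteration 9/10 --
  FD 10: (-12.388,15.18) -> (-2.878,12.09) [heading=342, draw]
  RT 36: heading 342 -> 306
  -- iteration 10/10 --
  FD 10: (-2.878,12.09) -> (3,4) [heading=306, draw]
  RT 36: heading 306 -> 270
]
Final: pos=(3,4), heading=270, 10 segment(s) drawn

Start position: (3, 4)
Final position: (3, 4)
Distance = 0; < 1e-6 -> CLOSED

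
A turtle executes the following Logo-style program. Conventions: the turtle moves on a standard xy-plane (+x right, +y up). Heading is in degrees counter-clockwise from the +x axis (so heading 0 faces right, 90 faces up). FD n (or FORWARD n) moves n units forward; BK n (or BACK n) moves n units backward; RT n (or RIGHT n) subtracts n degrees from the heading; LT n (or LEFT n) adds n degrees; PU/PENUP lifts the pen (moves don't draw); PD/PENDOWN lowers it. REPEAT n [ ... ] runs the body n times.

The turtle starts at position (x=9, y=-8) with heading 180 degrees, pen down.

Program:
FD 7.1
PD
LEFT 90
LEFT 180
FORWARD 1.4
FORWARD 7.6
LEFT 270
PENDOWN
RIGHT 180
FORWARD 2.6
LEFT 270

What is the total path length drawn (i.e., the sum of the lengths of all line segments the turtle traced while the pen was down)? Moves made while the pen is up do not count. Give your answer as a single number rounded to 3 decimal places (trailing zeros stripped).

Answer: 18.7

Derivation:
Executing turtle program step by step:
Start: pos=(9,-8), heading=180, pen down
FD 7.1: (9,-8) -> (1.9,-8) [heading=180, draw]
PD: pen down
LT 90: heading 180 -> 270
LT 180: heading 270 -> 90
FD 1.4: (1.9,-8) -> (1.9,-6.6) [heading=90, draw]
FD 7.6: (1.9,-6.6) -> (1.9,1) [heading=90, draw]
LT 270: heading 90 -> 0
PD: pen down
RT 180: heading 0 -> 180
FD 2.6: (1.9,1) -> (-0.7,1) [heading=180, draw]
LT 270: heading 180 -> 90
Final: pos=(-0.7,1), heading=90, 4 segment(s) drawn

Segment lengths:
  seg 1: (9,-8) -> (1.9,-8), length = 7.1
  seg 2: (1.9,-8) -> (1.9,-6.6), length = 1.4
  seg 3: (1.9,-6.6) -> (1.9,1), length = 7.6
  seg 4: (1.9,1) -> (-0.7,1), length = 2.6
Total = 18.7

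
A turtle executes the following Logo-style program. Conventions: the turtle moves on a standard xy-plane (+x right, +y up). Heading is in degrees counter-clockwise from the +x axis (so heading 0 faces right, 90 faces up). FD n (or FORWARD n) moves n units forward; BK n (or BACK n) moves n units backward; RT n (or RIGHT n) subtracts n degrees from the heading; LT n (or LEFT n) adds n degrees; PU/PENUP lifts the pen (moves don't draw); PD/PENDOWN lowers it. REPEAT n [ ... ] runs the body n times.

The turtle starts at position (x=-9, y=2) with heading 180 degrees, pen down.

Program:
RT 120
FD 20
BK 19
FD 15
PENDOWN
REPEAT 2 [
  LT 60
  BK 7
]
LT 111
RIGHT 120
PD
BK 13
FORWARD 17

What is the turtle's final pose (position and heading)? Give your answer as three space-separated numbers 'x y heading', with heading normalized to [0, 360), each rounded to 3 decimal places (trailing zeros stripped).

Answer: 5.549 10.42 171

Derivation:
Executing turtle program step by step:
Start: pos=(-9,2), heading=180, pen down
RT 120: heading 180 -> 60
FD 20: (-9,2) -> (1,19.321) [heading=60, draw]
BK 19: (1,19.321) -> (-8.5,2.866) [heading=60, draw]
FD 15: (-8.5,2.866) -> (-1,15.856) [heading=60, draw]
PD: pen down
REPEAT 2 [
  -- iteration 1/2 --
  LT 60: heading 60 -> 120
  BK 7: (-1,15.856) -> (2.5,9.794) [heading=120, draw]
  -- iteration 2/2 --
  LT 60: heading 120 -> 180
  BK 7: (2.5,9.794) -> (9.5,9.794) [heading=180, draw]
]
LT 111: heading 180 -> 291
RT 120: heading 291 -> 171
PD: pen down
BK 13: (9.5,9.794) -> (22.34,7.761) [heading=171, draw]
FD 17: (22.34,7.761) -> (5.549,10.42) [heading=171, draw]
Final: pos=(5.549,10.42), heading=171, 7 segment(s) drawn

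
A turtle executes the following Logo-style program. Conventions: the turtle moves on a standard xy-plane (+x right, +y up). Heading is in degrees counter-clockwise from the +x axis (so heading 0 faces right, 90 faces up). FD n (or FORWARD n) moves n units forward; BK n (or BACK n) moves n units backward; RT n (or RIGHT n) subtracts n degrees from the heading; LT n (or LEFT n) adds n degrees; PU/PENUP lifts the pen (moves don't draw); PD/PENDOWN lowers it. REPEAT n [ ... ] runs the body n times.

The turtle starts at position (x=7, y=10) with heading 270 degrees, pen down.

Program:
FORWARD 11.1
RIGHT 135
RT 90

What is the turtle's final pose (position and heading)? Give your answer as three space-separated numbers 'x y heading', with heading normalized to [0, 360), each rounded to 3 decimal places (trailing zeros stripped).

Executing turtle program step by step:
Start: pos=(7,10), heading=270, pen down
FD 11.1: (7,10) -> (7,-1.1) [heading=270, draw]
RT 135: heading 270 -> 135
RT 90: heading 135 -> 45
Final: pos=(7,-1.1), heading=45, 1 segment(s) drawn

Answer: 7 -1.1 45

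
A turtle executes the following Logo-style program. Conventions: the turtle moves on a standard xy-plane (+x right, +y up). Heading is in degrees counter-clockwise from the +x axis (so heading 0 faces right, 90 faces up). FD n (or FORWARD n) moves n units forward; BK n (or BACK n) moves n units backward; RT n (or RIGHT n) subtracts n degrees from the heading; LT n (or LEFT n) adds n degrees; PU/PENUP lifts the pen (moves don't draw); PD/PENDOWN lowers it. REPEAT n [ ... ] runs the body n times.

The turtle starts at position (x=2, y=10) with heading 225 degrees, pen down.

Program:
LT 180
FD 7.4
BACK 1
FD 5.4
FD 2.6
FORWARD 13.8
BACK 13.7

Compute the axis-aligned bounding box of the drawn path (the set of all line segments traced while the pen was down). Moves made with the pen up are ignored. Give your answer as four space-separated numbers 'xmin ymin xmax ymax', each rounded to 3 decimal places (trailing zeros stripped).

Answer: 2 10 21.94 29.94

Derivation:
Executing turtle program step by step:
Start: pos=(2,10), heading=225, pen down
LT 180: heading 225 -> 45
FD 7.4: (2,10) -> (7.233,15.233) [heading=45, draw]
BK 1: (7.233,15.233) -> (6.525,14.525) [heading=45, draw]
FD 5.4: (6.525,14.525) -> (10.344,18.344) [heading=45, draw]
FD 2.6: (10.344,18.344) -> (12.182,20.182) [heading=45, draw]
FD 13.8: (12.182,20.182) -> (21.94,29.94) [heading=45, draw]
BK 13.7: (21.94,29.94) -> (12.253,20.253) [heading=45, draw]
Final: pos=(12.253,20.253), heading=45, 6 segment(s) drawn

Segment endpoints: x in {2, 6.525, 7.233, 10.344, 12.182, 12.253, 21.94}, y in {10, 14.525, 15.233, 18.344, 20.182, 20.253, 29.94}
xmin=2, ymin=10, xmax=21.94, ymax=29.94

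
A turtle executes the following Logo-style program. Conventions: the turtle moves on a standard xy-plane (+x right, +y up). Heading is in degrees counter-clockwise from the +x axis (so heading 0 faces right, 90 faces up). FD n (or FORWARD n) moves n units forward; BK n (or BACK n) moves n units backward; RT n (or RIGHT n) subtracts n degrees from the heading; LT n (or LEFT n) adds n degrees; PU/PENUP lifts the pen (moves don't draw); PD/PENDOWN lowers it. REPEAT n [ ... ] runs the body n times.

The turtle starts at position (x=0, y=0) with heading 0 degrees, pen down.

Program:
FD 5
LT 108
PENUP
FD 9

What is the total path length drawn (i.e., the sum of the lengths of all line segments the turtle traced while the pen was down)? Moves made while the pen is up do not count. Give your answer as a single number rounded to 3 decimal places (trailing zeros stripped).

Executing turtle program step by step:
Start: pos=(0,0), heading=0, pen down
FD 5: (0,0) -> (5,0) [heading=0, draw]
LT 108: heading 0 -> 108
PU: pen up
FD 9: (5,0) -> (2.219,8.56) [heading=108, move]
Final: pos=(2.219,8.56), heading=108, 1 segment(s) drawn

Segment lengths:
  seg 1: (0,0) -> (5,0), length = 5
Total = 5

Answer: 5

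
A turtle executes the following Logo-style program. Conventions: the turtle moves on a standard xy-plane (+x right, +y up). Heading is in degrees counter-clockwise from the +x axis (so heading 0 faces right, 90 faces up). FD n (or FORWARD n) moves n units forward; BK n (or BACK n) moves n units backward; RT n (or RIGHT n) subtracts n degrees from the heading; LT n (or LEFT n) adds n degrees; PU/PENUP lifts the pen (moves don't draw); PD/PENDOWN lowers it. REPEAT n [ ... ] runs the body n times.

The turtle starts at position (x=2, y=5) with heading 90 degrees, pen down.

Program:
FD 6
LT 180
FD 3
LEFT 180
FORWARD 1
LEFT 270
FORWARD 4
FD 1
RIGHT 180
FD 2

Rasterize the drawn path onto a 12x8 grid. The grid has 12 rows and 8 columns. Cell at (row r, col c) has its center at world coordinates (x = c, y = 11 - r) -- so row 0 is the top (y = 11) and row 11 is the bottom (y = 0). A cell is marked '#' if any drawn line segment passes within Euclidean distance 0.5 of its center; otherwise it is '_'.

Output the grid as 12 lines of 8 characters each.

Answer: __#_____
__#_____
__######
__#_____
__#_____
__#_____
__#_____
________
________
________
________
________

Derivation:
Segment 0: (2,5) -> (2,11)
Segment 1: (2,11) -> (2,8)
Segment 2: (2,8) -> (2,9)
Segment 3: (2,9) -> (6,9)
Segment 4: (6,9) -> (7,9)
Segment 5: (7,9) -> (5,9)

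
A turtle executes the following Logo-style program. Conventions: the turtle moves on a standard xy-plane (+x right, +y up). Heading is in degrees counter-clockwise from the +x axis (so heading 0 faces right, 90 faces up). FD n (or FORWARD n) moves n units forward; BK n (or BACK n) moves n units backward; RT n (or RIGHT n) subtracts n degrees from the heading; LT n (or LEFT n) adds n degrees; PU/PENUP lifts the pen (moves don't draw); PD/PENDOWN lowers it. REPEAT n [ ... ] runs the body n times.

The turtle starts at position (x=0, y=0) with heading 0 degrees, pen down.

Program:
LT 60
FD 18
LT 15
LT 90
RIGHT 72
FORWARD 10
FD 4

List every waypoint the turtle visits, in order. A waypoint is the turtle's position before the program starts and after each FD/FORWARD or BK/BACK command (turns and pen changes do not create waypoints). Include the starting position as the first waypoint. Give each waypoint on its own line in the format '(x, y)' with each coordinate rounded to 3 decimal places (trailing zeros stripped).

Answer: (0, 0)
(9, 15.588)
(8.477, 25.575)
(8.267, 29.569)

Derivation:
Executing turtle program step by step:
Start: pos=(0,0), heading=0, pen down
LT 60: heading 0 -> 60
FD 18: (0,0) -> (9,15.588) [heading=60, draw]
LT 15: heading 60 -> 75
LT 90: heading 75 -> 165
RT 72: heading 165 -> 93
FD 10: (9,15.588) -> (8.477,25.575) [heading=93, draw]
FD 4: (8.477,25.575) -> (8.267,29.569) [heading=93, draw]
Final: pos=(8.267,29.569), heading=93, 3 segment(s) drawn
Waypoints (4 total):
(0, 0)
(9, 15.588)
(8.477, 25.575)
(8.267, 29.569)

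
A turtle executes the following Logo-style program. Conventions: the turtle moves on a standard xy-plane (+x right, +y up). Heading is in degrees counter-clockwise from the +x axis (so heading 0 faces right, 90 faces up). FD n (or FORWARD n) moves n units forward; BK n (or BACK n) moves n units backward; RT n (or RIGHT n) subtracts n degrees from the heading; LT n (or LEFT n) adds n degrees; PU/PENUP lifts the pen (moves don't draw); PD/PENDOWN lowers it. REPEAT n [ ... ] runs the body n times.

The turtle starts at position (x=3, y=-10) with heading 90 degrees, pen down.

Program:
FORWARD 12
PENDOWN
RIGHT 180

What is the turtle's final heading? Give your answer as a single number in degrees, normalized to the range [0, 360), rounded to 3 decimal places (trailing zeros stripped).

Executing turtle program step by step:
Start: pos=(3,-10), heading=90, pen down
FD 12: (3,-10) -> (3,2) [heading=90, draw]
PD: pen down
RT 180: heading 90 -> 270
Final: pos=(3,2), heading=270, 1 segment(s) drawn

Answer: 270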